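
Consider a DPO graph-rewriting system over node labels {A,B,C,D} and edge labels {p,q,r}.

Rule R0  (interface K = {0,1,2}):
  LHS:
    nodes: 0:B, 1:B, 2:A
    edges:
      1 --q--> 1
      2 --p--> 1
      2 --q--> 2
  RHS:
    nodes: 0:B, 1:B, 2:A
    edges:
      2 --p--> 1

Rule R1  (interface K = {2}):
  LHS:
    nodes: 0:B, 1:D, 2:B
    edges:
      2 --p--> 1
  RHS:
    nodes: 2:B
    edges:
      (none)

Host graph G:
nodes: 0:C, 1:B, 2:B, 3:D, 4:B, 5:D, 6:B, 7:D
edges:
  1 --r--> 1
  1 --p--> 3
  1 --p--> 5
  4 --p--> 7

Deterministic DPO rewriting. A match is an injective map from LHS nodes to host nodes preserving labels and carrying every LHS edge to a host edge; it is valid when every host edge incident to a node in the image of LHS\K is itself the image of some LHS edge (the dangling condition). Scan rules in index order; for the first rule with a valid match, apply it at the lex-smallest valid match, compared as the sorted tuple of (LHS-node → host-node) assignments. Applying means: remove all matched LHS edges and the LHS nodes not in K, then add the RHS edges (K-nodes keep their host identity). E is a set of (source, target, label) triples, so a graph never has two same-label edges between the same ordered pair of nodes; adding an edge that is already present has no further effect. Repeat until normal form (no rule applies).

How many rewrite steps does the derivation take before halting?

initial: |V|=8 |E|=4  E = 1-r->1 1-p->3 1-p->5 4-p->7
step 1: apply R1 at {0↦2, 1↦3, 2↦1}  → |V|=6 |E|=3  E = 1-r->1 1-p->5 4-p->7
step 2: apply R1 at {0↦6, 1↦5, 2↦1}  → |V|=4 |E|=2  E = 1-r->1 4-p->7
normal form: no rule applies after step 2

Answer: 2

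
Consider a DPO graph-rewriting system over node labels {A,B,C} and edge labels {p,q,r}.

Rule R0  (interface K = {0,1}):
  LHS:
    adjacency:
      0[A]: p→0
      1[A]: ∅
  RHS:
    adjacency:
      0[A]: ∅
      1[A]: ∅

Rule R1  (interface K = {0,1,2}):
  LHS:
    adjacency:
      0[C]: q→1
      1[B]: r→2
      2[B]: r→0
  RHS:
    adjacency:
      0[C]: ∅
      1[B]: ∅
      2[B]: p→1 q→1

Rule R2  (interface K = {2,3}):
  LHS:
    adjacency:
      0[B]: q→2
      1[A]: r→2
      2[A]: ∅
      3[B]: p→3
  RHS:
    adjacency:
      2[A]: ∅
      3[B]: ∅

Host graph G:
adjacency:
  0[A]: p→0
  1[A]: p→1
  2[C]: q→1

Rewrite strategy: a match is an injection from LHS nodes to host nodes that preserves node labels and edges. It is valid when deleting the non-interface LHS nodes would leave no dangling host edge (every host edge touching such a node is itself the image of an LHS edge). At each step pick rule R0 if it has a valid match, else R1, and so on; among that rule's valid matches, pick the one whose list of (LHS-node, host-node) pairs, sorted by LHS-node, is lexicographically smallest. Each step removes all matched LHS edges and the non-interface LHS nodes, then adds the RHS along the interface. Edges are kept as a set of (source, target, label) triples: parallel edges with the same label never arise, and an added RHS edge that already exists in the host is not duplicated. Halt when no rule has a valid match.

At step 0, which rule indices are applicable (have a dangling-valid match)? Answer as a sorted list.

Answer: [R0]

Rewrite trace:
R0: 2 valid matches — {0↦0, 1↦1}, {0↦1, 1↦0}
R1: no valid match — LHS pattern not found
R2: no valid match — LHS pattern not found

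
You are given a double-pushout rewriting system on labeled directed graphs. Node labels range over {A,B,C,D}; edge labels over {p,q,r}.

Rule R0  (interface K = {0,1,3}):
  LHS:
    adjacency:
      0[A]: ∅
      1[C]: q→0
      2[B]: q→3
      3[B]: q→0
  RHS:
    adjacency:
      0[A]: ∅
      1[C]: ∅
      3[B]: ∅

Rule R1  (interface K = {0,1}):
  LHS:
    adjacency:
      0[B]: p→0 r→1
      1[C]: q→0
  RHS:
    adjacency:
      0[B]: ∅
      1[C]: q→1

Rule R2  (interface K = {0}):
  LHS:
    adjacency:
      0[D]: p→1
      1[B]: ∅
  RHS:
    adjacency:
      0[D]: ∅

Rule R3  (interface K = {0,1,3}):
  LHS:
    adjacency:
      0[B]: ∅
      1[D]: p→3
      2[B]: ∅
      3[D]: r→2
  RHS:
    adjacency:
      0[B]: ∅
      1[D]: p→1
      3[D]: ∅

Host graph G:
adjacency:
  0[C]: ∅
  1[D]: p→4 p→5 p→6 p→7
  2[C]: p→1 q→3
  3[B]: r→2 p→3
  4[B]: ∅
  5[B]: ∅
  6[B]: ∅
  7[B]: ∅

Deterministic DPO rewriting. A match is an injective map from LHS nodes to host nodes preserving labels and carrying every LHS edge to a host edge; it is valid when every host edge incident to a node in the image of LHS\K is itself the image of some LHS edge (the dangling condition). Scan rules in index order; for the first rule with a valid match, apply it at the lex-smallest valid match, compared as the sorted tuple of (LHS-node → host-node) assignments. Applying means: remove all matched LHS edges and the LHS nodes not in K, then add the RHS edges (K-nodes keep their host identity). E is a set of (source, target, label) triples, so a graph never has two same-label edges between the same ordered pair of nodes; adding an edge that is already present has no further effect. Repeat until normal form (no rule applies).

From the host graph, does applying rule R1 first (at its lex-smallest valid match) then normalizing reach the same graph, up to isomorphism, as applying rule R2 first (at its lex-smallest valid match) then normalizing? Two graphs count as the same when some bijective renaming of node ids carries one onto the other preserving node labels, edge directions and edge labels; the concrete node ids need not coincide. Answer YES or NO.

branch R1-first: apply at {0↦3, 1↦2} → |E|=6, then 4 more step(s) → NF |V|=4 |E|=2 V={0:C, 1:D, 2:C, 3:B} E=2-p->1 2-q->2
branch R2-first: apply at {0↦1, 1↦4} → |E|=7, then 4 more step(s) → NF |V|=4 |E|=2 V={0:C, 1:D, 2:C, 3:B} E=2-p->1 2-q->2
graphs isomorphic (equal up to label-preserving node renaming)

Answer: YES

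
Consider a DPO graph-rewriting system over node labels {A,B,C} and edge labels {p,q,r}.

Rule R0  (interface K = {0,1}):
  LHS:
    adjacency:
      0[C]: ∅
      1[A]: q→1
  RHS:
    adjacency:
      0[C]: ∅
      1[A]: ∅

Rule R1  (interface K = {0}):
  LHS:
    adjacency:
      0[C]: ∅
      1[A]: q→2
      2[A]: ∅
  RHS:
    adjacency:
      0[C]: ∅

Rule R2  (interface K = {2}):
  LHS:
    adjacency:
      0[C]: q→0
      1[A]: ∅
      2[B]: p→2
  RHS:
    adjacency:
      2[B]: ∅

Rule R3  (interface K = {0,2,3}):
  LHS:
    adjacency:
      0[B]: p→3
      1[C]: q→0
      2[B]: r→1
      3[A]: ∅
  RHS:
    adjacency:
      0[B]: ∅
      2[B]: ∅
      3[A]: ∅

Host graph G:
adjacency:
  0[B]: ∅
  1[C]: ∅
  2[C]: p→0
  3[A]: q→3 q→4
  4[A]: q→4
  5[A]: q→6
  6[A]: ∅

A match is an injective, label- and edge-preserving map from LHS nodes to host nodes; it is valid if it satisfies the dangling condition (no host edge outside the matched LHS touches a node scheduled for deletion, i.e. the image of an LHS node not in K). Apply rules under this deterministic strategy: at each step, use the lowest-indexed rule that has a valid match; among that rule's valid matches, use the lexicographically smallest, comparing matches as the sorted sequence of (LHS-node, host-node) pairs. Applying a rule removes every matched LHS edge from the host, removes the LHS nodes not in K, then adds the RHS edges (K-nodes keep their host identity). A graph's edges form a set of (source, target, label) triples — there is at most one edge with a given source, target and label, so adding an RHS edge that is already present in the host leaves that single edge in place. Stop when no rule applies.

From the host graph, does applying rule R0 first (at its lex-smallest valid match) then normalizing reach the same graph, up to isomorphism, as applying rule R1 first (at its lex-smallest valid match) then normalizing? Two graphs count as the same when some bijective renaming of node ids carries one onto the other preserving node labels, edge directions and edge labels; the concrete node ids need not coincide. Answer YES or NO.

Answer: YES

Steps:
branch R0-first: apply at {0↦1, 1↦3} → |E|=4, then 3 more step(s) → NF |V|=3 |E|=1 V={0:B, 1:C, 2:C} E=2-p->0
branch R1-first: apply at {0↦1, 1↦5, 2↦6} → |E|=4, then 3 more step(s) → NF |V|=3 |E|=1 V={0:B, 1:C, 2:C} E=2-p->0
graphs isomorphic (equal up to label-preserving node renaming)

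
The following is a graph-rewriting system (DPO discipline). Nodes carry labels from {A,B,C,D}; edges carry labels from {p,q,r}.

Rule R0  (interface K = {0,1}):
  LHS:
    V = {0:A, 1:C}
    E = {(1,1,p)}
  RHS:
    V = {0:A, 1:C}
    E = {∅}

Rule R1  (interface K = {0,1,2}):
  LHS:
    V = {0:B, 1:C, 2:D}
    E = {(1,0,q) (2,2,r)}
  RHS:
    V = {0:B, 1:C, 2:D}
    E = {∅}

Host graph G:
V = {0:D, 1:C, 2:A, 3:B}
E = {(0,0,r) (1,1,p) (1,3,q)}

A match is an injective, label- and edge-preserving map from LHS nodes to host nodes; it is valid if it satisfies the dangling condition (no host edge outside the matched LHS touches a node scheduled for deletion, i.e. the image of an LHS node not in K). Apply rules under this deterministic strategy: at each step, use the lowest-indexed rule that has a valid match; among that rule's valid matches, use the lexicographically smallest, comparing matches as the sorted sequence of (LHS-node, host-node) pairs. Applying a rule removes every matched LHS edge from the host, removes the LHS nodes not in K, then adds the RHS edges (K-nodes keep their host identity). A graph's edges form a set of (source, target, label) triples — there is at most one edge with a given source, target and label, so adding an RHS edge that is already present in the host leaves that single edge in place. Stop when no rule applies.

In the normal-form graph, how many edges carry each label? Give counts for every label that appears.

Answer: (no edges)

Derivation:
initial: |V|=4 |E|=3  E = 0-r->0 1-p->1 1-q->3
step 1: apply R0 at {0↦2, 1↦1}  → |V|=4 |E|=2  E = 0-r->0 1-q->3
step 2: apply R1 at {0↦3, 1↦1, 2↦0}  → |V|=4 |E|=0  E = ∅
final graph: no rule applies after step 2
NF edges: []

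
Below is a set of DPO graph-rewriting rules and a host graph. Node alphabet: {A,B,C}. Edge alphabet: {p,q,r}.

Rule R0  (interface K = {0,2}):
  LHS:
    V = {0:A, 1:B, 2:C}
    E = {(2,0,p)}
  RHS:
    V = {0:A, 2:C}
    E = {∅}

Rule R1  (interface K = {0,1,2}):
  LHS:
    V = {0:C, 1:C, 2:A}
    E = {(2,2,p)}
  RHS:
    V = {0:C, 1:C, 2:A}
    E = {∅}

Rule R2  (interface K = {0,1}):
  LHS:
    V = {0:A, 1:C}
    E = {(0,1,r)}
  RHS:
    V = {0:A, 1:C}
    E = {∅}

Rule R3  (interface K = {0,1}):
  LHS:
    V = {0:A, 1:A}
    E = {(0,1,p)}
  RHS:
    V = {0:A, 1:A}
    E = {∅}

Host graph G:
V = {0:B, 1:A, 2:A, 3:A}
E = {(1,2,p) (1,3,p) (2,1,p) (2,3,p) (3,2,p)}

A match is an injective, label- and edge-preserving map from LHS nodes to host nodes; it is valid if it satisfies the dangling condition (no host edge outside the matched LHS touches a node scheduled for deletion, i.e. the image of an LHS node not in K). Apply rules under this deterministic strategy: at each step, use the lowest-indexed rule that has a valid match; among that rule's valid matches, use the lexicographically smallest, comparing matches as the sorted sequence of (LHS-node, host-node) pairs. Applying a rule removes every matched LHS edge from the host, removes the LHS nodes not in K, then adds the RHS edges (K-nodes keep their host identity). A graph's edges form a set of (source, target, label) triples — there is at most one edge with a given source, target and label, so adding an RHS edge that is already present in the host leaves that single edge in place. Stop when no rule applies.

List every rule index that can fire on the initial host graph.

Answer: [R3]

Steps:
R0: no valid match — LHS pattern not found
R1: no valid match — LHS pattern not found
R2: no valid match — LHS pattern not found
R3: 5 valid matches — {0↦1, 1↦2}, {0↦1, 1↦3}, {0↦2, 1↦1} (+2 more)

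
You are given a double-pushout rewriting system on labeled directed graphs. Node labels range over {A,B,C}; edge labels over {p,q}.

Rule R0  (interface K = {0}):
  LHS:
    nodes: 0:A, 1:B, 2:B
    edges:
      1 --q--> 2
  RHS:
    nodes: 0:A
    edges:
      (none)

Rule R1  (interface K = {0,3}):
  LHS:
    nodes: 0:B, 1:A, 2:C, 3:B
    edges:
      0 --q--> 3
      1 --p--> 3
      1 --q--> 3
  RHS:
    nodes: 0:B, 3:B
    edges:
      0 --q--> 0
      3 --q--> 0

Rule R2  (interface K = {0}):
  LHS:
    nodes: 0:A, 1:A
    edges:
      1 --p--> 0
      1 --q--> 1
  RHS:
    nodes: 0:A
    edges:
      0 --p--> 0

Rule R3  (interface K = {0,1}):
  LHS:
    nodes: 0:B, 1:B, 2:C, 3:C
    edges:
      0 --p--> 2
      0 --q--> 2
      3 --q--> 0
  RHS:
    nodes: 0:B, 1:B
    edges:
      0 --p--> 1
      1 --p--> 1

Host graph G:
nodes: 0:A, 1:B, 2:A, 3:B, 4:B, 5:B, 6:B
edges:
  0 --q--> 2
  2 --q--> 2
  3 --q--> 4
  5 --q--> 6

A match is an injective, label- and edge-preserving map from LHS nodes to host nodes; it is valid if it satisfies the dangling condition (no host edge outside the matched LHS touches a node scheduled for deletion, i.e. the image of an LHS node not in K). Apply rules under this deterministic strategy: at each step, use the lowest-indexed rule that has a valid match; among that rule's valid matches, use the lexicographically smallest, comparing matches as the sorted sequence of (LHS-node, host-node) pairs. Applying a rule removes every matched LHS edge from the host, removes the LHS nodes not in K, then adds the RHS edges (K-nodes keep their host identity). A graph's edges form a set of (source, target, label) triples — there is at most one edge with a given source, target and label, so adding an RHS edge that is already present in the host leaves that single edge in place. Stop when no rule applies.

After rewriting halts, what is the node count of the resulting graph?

[0] host  ⇒  7 nodes, 4 edges  {0-q->2 2-q->2 3-q->4 5-q->6}
[1] R0 @ {0↦0, 1↦3, 2↦4}  ⇒  5 nodes, 3 edges  {0-q->2 2-q->2 5-q->6}
[2] R0 @ {0↦0, 1↦5, 2↦6}  ⇒  3 nodes, 2 edges  {0-q->2 2-q->2}
halt: no rule applies after step 2
NF nodes: {0:A, 1:B, 2:A}

Answer: 3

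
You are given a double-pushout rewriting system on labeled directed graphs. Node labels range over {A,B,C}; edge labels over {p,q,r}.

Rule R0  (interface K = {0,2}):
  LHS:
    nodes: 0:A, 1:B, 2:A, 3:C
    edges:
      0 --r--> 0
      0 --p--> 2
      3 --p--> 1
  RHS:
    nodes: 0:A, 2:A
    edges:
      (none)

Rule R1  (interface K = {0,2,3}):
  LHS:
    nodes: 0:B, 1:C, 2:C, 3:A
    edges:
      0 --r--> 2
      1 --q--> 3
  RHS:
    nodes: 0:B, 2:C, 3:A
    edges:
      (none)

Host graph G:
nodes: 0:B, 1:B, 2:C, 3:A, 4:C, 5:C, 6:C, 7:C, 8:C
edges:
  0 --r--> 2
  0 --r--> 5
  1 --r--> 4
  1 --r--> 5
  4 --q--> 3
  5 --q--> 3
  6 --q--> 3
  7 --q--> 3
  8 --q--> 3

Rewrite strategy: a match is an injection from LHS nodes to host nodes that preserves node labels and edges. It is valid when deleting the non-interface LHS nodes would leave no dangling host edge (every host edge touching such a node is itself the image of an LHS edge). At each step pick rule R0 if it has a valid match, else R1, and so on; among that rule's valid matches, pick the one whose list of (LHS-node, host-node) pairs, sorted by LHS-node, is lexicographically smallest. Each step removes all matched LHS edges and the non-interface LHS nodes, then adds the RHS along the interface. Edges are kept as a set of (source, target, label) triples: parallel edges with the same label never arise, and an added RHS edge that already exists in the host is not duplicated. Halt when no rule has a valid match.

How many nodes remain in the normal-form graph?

[0] host  ⇒  9 nodes, 9 edges  {0-r->2 0-r->5 1-r->4 1-r->5 4-q->3 5-q->3 6-q->3 7-q->3 8-q->3}
[1] R1 @ {0↦0, 1↦6, 2↦2, 3↦3}  ⇒  8 nodes, 7 edges  {0-r->5 1-r->4 1-r->5 4-q->3 5-q->3 7-q->3 8-q->3}
[2] R1 @ {0↦0, 1↦7, 2↦5, 3↦3}  ⇒  7 nodes, 5 edges  {1-r->4 1-r->5 4-q->3 5-q->3 8-q->3}
[3] R1 @ {0↦1, 1↦8, 2↦4, 3↦3}  ⇒  6 nodes, 3 edges  {1-r->5 4-q->3 5-q->3}
[4] R1 @ {0↦1, 1↦4, 2↦5, 3↦3}  ⇒  5 nodes, 1 edges  {5-q->3}
halt: no rule applies after step 4
NF nodes: {0:B, 1:B, 2:C, 3:A, 5:C}

Answer: 5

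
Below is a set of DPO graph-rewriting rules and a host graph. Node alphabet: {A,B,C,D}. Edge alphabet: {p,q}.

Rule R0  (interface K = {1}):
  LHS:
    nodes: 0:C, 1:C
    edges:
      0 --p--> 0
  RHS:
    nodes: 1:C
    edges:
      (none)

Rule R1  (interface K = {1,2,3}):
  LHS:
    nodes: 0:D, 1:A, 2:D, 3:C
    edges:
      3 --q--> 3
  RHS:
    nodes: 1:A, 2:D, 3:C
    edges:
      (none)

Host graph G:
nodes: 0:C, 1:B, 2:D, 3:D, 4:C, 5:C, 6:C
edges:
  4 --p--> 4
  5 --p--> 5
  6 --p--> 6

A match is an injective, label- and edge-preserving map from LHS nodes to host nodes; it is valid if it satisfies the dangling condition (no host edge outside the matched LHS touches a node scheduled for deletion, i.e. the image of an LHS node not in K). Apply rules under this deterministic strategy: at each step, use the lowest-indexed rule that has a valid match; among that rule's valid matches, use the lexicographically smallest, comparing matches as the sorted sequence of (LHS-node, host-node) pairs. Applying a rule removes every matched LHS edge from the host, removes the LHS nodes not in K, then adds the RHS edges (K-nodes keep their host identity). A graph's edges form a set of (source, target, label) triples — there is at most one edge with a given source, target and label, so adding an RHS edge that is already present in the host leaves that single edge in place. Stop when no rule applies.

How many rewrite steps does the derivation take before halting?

initial: |V|=7 |E|=3  E = 4-p->4 5-p->5 6-p->6
step 1: apply R0 at {0↦4, 1↦0}  → |V|=6 |E|=2  E = 5-p->5 6-p->6
step 2: apply R0 at {0↦5, 1↦0}  → |V|=5 |E|=1  E = 6-p->6
step 3: apply R0 at {0↦6, 1↦0}  → |V|=4 |E|=0  E = ∅
halt: no rule applies after step 3

Answer: 3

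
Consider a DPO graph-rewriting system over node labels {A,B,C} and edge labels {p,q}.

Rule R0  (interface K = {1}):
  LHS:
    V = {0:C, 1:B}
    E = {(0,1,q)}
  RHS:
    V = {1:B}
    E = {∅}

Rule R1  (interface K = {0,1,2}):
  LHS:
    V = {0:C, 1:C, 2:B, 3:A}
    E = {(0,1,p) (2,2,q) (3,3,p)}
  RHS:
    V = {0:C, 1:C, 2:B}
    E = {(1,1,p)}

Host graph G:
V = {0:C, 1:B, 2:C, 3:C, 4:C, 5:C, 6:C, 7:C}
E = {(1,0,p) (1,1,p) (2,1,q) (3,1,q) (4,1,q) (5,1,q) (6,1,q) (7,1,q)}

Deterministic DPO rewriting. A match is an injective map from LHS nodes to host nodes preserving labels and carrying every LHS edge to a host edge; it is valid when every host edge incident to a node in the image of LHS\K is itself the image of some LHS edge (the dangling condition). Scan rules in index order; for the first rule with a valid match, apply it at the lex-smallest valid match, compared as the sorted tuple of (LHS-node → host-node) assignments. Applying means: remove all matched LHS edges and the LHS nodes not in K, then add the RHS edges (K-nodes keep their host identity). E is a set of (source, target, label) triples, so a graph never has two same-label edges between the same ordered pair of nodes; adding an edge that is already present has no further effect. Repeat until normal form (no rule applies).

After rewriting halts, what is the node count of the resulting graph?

Answer: 2

Derivation:
[0] host  ⇒  8 nodes, 8 edges  {1-p->0 1-p->1 2-q->1 3-q->1 4-q->1 5-q->1 6-q->1 7-q->1}
[1] R0 @ {0↦2, 1↦1}  ⇒  7 nodes, 7 edges  {1-p->0 1-p->1 3-q->1 4-q->1 5-q->1 6-q->1 7-q->1}
[2] R0 @ {0↦3, 1↦1}  ⇒  6 nodes, 6 edges  {1-p->0 1-p->1 4-q->1 5-q->1 6-q->1 7-q->1}
[3] R0 @ {0↦4, 1↦1}  ⇒  5 nodes, 5 edges  {1-p->0 1-p->1 5-q->1 6-q->1 7-q->1}
[4] R0 @ {0↦5, 1↦1}  ⇒  4 nodes, 4 edges  {1-p->0 1-p->1 6-q->1 7-q->1}
[5] R0 @ {0↦6, 1↦1}  ⇒  3 nodes, 3 edges  {1-p->0 1-p->1 7-q->1}
[6] R0 @ {0↦7, 1↦1}  ⇒  2 nodes, 2 edges  {1-p->0 1-p->1}
final graph: no rule applies after step 6
NF nodes: {0:C, 1:B}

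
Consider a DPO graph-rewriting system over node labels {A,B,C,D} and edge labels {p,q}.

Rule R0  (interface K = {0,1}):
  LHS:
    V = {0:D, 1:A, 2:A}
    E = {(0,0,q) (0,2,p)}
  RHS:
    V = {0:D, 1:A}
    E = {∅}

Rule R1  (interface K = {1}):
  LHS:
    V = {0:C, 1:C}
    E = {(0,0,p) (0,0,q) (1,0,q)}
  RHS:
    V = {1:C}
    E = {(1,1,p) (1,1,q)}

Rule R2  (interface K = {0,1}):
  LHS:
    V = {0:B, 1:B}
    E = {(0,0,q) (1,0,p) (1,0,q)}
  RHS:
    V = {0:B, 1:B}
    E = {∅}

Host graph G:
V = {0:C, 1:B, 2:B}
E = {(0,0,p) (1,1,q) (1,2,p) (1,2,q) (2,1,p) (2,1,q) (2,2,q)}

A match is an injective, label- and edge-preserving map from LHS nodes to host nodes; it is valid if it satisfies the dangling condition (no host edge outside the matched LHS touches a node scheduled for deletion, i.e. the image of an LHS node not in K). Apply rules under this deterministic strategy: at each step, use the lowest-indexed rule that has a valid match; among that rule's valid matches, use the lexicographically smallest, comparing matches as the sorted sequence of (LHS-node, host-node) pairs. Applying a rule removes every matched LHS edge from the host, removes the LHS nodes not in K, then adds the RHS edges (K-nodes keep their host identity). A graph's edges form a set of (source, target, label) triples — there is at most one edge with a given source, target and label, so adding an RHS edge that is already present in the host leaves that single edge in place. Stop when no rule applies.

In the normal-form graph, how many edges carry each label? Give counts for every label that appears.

Answer: p:1

Derivation:
start.  V:3 E:7  edges: 0-p->0 1-q->1 1-p->2 1-q->2 2-p->1 2-q->1 2-q->2
1. fire R2 via {0↦1, 1↦2}  →  V:3 E:4  edges: 0-p->0 1-p->2 1-q->2 2-q->2
2. fire R2 via {0↦2, 1↦1}  →  V:3 E:1  edges: 0-p->0
final graph: no rule applies after step 2
NF edges: [(0, 0, 'p')]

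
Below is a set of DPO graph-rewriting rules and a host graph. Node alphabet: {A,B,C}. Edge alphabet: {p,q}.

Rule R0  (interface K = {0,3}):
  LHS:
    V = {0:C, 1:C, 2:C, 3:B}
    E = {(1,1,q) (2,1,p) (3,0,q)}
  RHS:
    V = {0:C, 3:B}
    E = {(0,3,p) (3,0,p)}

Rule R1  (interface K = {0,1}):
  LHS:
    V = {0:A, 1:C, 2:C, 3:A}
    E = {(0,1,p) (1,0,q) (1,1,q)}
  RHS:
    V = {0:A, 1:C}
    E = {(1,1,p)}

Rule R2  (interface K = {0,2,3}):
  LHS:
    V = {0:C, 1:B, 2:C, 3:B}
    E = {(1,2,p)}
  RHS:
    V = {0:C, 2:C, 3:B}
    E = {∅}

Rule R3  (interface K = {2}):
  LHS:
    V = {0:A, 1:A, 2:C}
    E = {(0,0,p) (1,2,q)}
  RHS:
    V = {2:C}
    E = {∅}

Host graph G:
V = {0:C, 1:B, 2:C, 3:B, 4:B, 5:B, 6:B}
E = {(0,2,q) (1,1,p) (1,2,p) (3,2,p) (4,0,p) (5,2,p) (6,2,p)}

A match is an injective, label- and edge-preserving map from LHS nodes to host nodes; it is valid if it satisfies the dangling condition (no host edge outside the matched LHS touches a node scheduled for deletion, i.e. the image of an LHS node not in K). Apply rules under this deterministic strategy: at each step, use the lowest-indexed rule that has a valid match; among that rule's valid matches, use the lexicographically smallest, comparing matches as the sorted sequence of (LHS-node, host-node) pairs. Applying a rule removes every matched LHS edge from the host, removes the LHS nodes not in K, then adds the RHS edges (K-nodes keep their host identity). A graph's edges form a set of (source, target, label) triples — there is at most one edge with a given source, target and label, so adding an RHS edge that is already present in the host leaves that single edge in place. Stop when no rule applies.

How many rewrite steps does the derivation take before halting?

initial: |V|=7 |E|=7  E = 0-q->2 1-p->1 1-p->2 3-p->2 4-p->0 5-p->2 6-p->2
step 1: apply R2 at {0↦0, 1↦3, 2↦2, 3↦1}  → |V|=6 |E|=6  E = 0-q->2 1-p->1 1-p->2 4-p->0 5-p->2 6-p->2
step 2: apply R2 at {0↦0, 1↦5, 2↦2, 3↦1}  → |V|=5 |E|=5  E = 0-q->2 1-p->1 1-p->2 4-p->0 6-p->2
step 3: apply R2 at {0↦0, 1↦6, 2↦2, 3↦1}  → |V|=4 |E|=4  E = 0-q->2 1-p->1 1-p->2 4-p->0
step 4: apply R2 at {0↦2, 1↦4, 2↦0, 3↦1}  → |V|=3 |E|=3  E = 0-q->2 1-p->1 1-p->2
final graph: no rule applies after step 4

Answer: 4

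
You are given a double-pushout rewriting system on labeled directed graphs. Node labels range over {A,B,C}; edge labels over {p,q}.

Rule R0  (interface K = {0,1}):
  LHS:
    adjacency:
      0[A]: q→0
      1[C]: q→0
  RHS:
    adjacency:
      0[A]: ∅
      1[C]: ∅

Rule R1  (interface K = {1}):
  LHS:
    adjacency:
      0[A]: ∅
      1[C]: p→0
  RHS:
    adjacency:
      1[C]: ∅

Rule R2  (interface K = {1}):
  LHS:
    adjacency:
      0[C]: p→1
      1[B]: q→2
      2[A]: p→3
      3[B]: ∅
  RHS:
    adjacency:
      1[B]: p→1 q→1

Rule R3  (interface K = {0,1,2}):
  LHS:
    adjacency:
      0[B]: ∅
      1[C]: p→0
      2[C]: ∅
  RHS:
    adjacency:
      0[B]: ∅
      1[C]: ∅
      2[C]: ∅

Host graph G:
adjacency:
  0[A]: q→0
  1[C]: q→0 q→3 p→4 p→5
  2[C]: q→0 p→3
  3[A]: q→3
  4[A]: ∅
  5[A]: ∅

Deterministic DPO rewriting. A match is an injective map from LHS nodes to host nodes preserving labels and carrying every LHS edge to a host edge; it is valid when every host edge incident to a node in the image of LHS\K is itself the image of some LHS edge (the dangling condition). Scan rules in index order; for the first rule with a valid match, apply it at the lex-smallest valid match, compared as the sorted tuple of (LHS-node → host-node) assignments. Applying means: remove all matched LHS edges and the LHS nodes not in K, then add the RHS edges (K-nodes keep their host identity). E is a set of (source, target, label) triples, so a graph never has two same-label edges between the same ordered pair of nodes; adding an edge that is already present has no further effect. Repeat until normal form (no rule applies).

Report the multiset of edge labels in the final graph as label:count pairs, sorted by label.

start.  V:6 E:8  edges: 0-q->0 1-q->0 1-q->3 1-p->4 1-p->5 2-q->0 2-p->3 3-q->3
1. fire R0 via {0↦0, 1↦1}  →  V:6 E:6  edges: 1-q->3 1-p->4 1-p->5 2-q->0 2-p->3 3-q->3
2. fire R0 via {0↦3, 1↦1}  →  V:6 E:4  edges: 1-p->4 1-p->5 2-q->0 2-p->3
3. fire R1 via {0↦3, 1↦2}  →  V:5 E:3  edges: 1-p->4 1-p->5 2-q->0
4. fire R1 via {0↦4, 1↦1}  →  V:4 E:2  edges: 1-p->5 2-q->0
5. fire R1 via {0↦5, 1↦1}  →  V:3 E:1  edges: 2-q->0
final graph: no rule applies after step 5
NF edges: [(2, 0, 'q')]

Answer: q:1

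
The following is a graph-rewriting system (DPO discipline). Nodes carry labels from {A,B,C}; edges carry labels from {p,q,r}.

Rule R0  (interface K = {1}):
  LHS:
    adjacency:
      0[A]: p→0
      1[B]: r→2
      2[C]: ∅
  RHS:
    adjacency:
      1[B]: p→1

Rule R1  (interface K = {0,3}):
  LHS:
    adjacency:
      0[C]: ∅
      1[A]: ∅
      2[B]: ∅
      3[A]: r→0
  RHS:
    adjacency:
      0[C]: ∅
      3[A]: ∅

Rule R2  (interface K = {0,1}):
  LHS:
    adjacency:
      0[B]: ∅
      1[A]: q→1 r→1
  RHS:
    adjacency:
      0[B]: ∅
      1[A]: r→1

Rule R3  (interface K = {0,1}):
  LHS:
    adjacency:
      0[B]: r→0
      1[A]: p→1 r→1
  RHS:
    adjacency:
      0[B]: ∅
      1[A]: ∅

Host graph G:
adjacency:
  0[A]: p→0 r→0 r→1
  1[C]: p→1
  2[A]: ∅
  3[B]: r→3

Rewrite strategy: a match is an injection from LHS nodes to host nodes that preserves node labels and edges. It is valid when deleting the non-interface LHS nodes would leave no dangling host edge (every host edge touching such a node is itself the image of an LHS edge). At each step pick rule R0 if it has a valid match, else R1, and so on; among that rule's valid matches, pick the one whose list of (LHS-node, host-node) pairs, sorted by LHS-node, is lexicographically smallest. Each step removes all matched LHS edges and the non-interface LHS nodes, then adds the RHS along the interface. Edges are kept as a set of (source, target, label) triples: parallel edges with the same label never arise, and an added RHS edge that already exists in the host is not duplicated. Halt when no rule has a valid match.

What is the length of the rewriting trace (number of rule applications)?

Answer: 2

Rewrite trace:
initial: |V|=4 |E|=5  E = 0-p->0 0-r->0 0-r->1 1-p->1 3-r->3
step 1: apply R3 at {0↦3, 1↦0}  → |V|=4 |E|=2  E = 0-r->1 1-p->1
step 2: apply R1 at {0↦1, 1↦2, 2↦3, 3↦0}  → |V|=2 |E|=1  E = 1-p->1
normal form: no rule applies after step 2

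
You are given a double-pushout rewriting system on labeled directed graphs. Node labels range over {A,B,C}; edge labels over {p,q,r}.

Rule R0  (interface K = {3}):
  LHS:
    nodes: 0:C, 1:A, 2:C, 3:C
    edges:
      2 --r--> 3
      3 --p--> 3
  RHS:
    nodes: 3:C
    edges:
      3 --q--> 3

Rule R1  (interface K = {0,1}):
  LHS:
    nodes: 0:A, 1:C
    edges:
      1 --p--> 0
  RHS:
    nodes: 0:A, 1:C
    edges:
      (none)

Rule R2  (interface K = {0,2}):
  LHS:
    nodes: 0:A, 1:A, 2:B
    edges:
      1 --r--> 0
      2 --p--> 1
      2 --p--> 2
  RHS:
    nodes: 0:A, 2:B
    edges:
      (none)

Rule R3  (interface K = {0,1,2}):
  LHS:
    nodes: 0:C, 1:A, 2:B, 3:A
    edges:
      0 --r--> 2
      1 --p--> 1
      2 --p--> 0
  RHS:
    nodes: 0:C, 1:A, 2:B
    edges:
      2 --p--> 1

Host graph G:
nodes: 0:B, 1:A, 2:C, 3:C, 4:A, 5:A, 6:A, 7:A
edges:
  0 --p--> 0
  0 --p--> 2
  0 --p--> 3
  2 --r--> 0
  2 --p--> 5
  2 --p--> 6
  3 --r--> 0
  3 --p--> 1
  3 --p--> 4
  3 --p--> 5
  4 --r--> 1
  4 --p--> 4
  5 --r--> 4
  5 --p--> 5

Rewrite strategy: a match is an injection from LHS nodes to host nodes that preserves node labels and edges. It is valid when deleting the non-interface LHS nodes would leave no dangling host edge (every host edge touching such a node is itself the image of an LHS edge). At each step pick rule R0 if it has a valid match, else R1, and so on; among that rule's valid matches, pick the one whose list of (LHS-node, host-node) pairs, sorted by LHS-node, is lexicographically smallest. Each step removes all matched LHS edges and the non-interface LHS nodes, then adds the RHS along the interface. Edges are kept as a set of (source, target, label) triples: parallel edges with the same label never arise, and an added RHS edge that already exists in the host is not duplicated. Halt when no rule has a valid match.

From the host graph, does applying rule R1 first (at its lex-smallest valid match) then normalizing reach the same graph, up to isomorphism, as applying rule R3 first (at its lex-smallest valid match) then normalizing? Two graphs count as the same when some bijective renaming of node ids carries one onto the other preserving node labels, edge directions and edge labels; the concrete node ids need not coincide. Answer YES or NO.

branch R1-first: apply at {0↦1, 1↦3} → |E|=13, then 7 more step(s) → NF |V|=5 |E|=2 V={0:B, 1:A, 2:C, 3:C, 4:A} E=0-p->4 4-r->1
branch R3-first: apply at {0↦2, 1↦4, 2↦0, 3↦7} → |E|=12, then 7 more step(s) → NF |V|=5 |E|=2 V={0:B, 1:A, 2:C, 3:C, 4:A} E=0-p->4 4-r->1
graphs isomorphic (equal up to label-preserving node renaming)

Answer: YES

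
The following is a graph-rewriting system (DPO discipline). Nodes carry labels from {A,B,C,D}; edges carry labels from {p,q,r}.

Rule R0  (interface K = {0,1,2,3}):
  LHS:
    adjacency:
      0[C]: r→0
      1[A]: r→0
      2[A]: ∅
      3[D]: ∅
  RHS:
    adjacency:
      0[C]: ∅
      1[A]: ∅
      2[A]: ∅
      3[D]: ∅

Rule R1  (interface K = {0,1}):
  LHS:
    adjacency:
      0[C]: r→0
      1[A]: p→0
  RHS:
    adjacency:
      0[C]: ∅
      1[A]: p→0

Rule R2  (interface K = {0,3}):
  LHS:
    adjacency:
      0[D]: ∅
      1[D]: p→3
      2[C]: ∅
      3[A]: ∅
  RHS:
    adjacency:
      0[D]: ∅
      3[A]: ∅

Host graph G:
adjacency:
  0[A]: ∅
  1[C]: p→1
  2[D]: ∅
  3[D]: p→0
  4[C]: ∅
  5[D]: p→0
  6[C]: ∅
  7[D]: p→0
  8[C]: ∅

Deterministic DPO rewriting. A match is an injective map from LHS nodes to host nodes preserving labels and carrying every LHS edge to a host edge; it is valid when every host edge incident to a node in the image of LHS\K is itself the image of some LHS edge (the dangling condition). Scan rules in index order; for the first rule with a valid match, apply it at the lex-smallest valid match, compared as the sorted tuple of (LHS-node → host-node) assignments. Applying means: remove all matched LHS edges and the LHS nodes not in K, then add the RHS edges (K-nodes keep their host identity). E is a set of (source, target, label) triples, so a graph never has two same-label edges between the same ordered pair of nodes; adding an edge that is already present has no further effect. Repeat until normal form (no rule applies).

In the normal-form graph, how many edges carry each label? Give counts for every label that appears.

Answer: p:1

Rewrite trace:
[0] host  ⇒  9 nodes, 4 edges  {1-p->1 3-p->0 5-p->0 7-p->0}
[1] R2 @ {0↦2, 1↦3, 2↦4, 3↦0}  ⇒  7 nodes, 3 edges  {1-p->1 5-p->0 7-p->0}
[2] R2 @ {0↦2, 1↦5, 2↦6, 3↦0}  ⇒  5 nodes, 2 edges  {1-p->1 7-p->0}
[3] R2 @ {0↦2, 1↦7, 2↦8, 3↦0}  ⇒  3 nodes, 1 edges  {1-p->1}
normal form: no rule applies after step 3
NF edges: [(1, 1, 'p')]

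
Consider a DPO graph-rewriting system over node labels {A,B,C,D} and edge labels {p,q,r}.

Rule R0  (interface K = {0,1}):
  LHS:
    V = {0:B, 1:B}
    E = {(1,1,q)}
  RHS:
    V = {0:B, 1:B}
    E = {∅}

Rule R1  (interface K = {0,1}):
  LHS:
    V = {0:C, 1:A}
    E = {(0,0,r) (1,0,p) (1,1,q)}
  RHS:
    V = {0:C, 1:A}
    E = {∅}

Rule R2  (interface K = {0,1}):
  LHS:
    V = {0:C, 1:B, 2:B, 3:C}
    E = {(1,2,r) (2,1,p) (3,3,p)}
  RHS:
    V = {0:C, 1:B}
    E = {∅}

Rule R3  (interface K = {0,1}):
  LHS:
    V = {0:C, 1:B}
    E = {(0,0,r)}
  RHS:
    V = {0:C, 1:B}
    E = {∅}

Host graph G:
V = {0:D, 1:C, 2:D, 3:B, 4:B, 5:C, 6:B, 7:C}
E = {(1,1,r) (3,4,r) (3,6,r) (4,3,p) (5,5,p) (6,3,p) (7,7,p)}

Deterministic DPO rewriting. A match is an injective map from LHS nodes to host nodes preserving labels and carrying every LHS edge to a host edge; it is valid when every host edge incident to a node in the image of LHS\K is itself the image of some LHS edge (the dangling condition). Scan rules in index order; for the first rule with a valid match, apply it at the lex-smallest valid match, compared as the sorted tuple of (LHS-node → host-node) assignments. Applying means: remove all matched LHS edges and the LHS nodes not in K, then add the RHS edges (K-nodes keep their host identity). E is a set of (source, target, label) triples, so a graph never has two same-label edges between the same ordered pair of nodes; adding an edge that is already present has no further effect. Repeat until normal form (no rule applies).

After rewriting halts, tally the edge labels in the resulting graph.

Answer: (no edges)

Steps:
initial: |V|=8 |E|=7  E = 1-r->1 3-r->4 3-r->6 4-p->3 5-p->5 6-p->3 7-p->7
step 1: apply R2 at {0↦1, 1↦3, 2↦4, 3↦5}  → |V|=6 |E|=4  E = 1-r->1 3-r->6 6-p->3 7-p->7
step 2: apply R2 at {0↦1, 1↦3, 2↦6, 3↦7}  → |V|=4 |E|=1  E = 1-r->1
step 3: apply R3 at {0↦1, 1↦3}  → |V|=4 |E|=0  E = ∅
halt: no rule applies after step 3
NF edges: []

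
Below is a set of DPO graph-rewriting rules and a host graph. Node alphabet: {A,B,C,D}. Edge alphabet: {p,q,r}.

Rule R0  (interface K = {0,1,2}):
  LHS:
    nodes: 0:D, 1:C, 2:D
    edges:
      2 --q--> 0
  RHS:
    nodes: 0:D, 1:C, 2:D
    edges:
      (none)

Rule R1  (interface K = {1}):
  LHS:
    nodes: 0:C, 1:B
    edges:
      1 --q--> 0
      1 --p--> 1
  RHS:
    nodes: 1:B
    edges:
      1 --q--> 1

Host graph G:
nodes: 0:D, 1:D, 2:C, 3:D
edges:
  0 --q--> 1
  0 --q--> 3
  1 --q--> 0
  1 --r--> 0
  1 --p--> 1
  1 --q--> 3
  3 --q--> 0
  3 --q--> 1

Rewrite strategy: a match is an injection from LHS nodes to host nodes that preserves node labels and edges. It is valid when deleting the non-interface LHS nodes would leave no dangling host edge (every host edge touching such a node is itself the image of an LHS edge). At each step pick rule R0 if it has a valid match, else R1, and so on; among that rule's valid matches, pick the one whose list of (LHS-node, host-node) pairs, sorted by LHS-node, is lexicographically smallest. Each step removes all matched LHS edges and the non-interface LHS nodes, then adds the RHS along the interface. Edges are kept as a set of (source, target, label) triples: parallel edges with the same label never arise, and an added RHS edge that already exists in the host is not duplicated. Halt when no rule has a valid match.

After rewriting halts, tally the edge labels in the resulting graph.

initial: |V|=4 |E|=8  E = 0-q->1 0-q->3 1-q->0 1-r->0 1-p->1 1-q->3 3-q->0 3-q->1
step 1: apply R0 at {0↦0, 1↦2, 2↦1}  → |V|=4 |E|=7  E = 0-q->1 0-q->3 1-r->0 1-p->1 1-q->3 3-q->0 3-q->1
step 2: apply R0 at {0↦0, 1↦2, 2↦3}  → |V|=4 |E|=6  E = 0-q->1 0-q->3 1-r->0 1-p->1 1-q->3 3-q->1
step 3: apply R0 at {0↦1, 1↦2, 2↦0}  → |V|=4 |E|=5  E = 0-q->3 1-r->0 1-p->1 1-q->3 3-q->1
step 4: apply R0 at {0↦1, 1↦2, 2↦3}  → |V|=4 |E|=4  E = 0-q->3 1-r->0 1-p->1 1-q->3
step 5: apply R0 at {0↦3, 1↦2, 2↦0}  → |V|=4 |E|=3  E = 1-r->0 1-p->1 1-q->3
step 6: apply R0 at {0↦3, 1↦2, 2↦1}  → |V|=4 |E|=2  E = 1-r->0 1-p->1
halt: no rule applies after step 6
NF edges: [(1, 0, 'r'), (1, 1, 'p')]

Answer: p:1 r:1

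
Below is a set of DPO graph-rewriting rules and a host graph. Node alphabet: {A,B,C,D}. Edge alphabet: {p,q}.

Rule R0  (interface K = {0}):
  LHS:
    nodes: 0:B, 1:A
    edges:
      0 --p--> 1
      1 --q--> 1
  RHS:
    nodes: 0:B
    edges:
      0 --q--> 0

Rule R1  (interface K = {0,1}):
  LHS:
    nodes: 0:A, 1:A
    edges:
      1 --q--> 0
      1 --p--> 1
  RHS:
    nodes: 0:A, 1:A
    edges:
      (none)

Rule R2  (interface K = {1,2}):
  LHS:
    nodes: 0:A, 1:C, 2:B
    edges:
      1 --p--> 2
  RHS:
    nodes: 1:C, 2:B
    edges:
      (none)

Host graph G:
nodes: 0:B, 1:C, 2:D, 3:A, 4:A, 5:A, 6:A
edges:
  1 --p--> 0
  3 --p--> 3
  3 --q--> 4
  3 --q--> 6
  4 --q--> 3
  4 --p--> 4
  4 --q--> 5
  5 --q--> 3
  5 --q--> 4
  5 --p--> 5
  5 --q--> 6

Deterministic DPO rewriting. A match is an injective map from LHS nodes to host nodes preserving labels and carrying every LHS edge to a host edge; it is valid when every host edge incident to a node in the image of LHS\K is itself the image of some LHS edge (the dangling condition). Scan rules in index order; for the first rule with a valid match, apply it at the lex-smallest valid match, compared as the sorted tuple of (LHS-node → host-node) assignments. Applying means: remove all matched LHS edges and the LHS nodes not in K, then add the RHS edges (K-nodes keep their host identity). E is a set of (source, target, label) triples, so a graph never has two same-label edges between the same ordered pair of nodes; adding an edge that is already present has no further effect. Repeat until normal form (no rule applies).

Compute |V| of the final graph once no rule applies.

Answer: 7

Rewrite trace:
initial: |V|=7 |E|=11  E = 1-p->0 3-p->3 3-q->4 3-q->6 4-q->3 4-p->4 4-q->5 5-q->3 5-q->4 5-p->5 5-q->6
step 1: apply R1 at {0↦3, 1↦4}  → |V|=7 |E|=9  E = 1-p->0 3-p->3 3-q->4 3-q->6 4-q->5 5-q->3 5-q->4 5-p->5 5-q->6
step 2: apply R1 at {0↦3, 1↦5}  → |V|=7 |E|=7  E = 1-p->0 3-p->3 3-q->4 3-q->6 4-q->5 5-q->4 5-q->6
step 3: apply R1 at {0↦4, 1↦3}  → |V|=7 |E|=5  E = 1-p->0 3-q->6 4-q->5 5-q->4 5-q->6
normal form: no rule applies after step 3
NF nodes: {0:B, 1:C, 2:D, 3:A, 4:A, 5:A, 6:A}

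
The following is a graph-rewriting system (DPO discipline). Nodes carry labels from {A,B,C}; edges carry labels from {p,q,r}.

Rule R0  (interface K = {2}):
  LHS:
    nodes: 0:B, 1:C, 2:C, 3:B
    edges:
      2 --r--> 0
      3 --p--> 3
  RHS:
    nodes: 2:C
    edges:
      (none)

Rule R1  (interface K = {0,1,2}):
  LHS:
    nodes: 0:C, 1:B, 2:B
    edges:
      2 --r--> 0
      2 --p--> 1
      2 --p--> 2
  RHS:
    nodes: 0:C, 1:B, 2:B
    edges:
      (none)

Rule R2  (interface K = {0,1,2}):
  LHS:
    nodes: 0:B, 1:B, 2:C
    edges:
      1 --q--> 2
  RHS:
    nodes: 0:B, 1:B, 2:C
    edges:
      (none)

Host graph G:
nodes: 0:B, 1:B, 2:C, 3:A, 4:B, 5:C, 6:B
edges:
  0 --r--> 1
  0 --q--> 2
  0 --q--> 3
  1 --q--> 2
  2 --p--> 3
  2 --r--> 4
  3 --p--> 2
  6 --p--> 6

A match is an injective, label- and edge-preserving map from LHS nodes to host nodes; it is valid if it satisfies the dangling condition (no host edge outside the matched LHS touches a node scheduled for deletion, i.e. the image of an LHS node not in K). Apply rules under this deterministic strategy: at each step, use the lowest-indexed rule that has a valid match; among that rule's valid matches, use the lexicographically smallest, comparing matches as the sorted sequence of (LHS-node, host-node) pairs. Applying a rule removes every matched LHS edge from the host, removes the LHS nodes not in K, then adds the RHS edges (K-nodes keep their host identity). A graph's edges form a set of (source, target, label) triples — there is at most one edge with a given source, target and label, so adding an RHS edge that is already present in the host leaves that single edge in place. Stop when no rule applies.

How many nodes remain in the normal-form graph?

initial: |V|=7 |E|=8  E = 0-r->1 0-q->2 0-q->3 1-q->2 2-p->3 2-r->4 3-p->2 6-p->6
step 1: apply R0 at {0↦4, 1↦5, 2↦2, 3↦6}  → |V|=4 |E|=6  E = 0-r->1 0-q->2 0-q->3 1-q->2 2-p->3 3-p->2
step 2: apply R2 at {0↦0, 1↦1, 2↦2}  → |V|=4 |E|=5  E = 0-r->1 0-q->2 0-q->3 2-p->3 3-p->2
step 3: apply R2 at {0↦1, 1↦0, 2↦2}  → |V|=4 |E|=4  E = 0-r->1 0-q->3 2-p->3 3-p->2
final graph: no rule applies after step 3
NF nodes: {0:B, 1:B, 2:C, 3:A}

Answer: 4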